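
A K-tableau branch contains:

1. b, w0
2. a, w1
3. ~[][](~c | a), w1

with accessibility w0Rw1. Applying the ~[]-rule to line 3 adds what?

a fresh world w2 with w1Rw2, and ~[](~c | a) at w2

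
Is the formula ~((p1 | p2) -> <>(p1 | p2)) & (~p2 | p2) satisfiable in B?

1. ~((p1 | p2) -> <>(p1 | p2)) & (~p2 | p2), u
2. ~((p1 | p2) -> <>(p1 | p2)), u   [&-rule on 1]
3. ~p2 | p2, u   [&-rule on 1]
4. p1 | p2, u   [~->-rule on 2]
5. ~<>(p1 | p2), u   [~->-rule on 2]
6. ~(p1 | p2), u   [~<>-rule on 5 via uRu]
7. ~p1, u   [~|-rule on 6]
8. ~p2, u   [~|-rule on 6]
9. p2, u   [|-rule on 4 (branches; this branch)]
Accessibility: uRu
Branch closes: p2 and ~p2 both at u.
Every branch closes; the branch above is one of them.

Unsatisfiable (every branch closes)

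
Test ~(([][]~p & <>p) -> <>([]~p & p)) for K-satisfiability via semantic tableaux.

1. ~(([][]~p & <>p) -> <>([]~p & p)), u
2. [][]~p & <>p, u
3. ~<>([]~p & p), u
4. [][]~p, u
5. <>p, u
6. p, v
7. ~([]~p & p), v
8. []~p, v
9. ~[]~p, v
10. p, w
11. ~p, w
Accessibility: uRv, vRw
Branch closes: p and ~p both at w.
All branches of the tableau close; one closing branch shown above.

Unsatisfiable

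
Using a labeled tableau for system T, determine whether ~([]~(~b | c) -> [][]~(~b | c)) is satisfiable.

1. ~([]~(~b | c) -> [][]~(~b | c)), 0
2. []~(~b | c), 0   [~->-rule on 1]
3. ~[][]~(~b | c), 0   [~->-rule on 1]
4. ~(~b | c), 0   [[]-rule on 2 via 0R0]
5. b, 0   [~|-rule on 4]
6. ~c, 0   [~|-rule on 4]
7. ~[]~(~b | c), 1   [~[]-rule on 3: fresh world 1, 0R1]
8. ~(~b | c), 1   [[]-rule on 2 via 0R1]
9. b, 1   [~|-rule on 8]
10. ~c, 1   [~|-rule on 8]
11. ~b | c, 2   [~[]-rule on 7: fresh world 2, 1R2]
12. c, 2   [|-rule on 11 (branches; this branch)]
Accessibility: 0R0, 0R1, 1R1, 1R2, 2R2

Yes, satisfiable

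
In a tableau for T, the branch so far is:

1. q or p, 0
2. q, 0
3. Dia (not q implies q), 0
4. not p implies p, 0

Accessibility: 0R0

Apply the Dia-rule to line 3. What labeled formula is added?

a fresh world 1 with 0R1, and not q implies q at 1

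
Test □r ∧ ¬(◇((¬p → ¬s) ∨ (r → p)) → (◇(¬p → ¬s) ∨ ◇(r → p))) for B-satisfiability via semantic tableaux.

Unsatisfiable (every branch closes)

1. □r ∧ ¬(◇((¬p → ¬s) ∨ (r → p)) → (◇(¬p → ¬s) ∨ ◇(r → p))), 0
2. □r, 0   [∧-rule on 1]
3. ¬(◇((¬p → ¬s) ∨ (r → p)) → (◇(¬p → ¬s) ∨ ◇(r → p))), 0   [∧-rule on 1]
4. ◇((¬p → ¬s) ∨ (r → p)), 0   [¬→-rule on 3]
5. ¬(◇(¬p → ¬s) ∨ ◇(r → p)), 0   [¬→-rule on 3]
6. ¬◇(¬p → ¬s), 0   [¬∨-rule on 5]
7. ¬◇(r → p), 0   [¬∨-rule on 5]
8. r, 0   [□-rule on 2 via 0R0]
9. ¬(¬p → ¬s), 0   [¬◇-rule on 6 via 0R0]
10. ¬p, 0   [¬→-rule on 9]
11. s, 0   [¬→-rule on 9]
12. ¬(r → p), 0   [¬◇-rule on 7 via 0R0]
13. (¬p → ¬s) ∨ (r → p), 1   [◇-rule on 4: fresh world 1, 0R1]
14. r, 1   [□-rule on 2 via 0R1]
15. ¬(¬p → ¬s), 1   [¬◇-rule on 6 via 0R1]
16. ¬p, 1   [¬→-rule on 15]
17. s, 1   [¬→-rule on 15]
18. ¬(r → p), 1   [¬◇-rule on 7 via 0R1]
19. r → p, 1   [∨-rule on 13 (branches; this branch)]
20. p, 1   [→-rule on 19 (branches; this branch)]
Accessibility: 0R0, 0R1, 1R0, 1R1
Branch closes: p and ¬p both at 1.
All branches of the tableau close; one closing branch shown above.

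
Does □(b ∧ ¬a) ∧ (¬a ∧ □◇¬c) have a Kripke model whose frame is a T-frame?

Yes, satisfiable

1. □(b ∧ ¬a) ∧ (¬a ∧ □◇¬c), w0
2. □(b ∧ ¬a), w0
3. ¬a ∧ □◇¬c, w0
4. ¬a, w0
5. □◇¬c, w0
6. b ∧ ¬a, w0
7. b, w0
8. ◇¬c, w0
9. ¬c, w1
10. b ∧ ¬a, w1
11. b, w1
12. ¬a, w1
13. ◇¬c, w1
14. ¬c, w2
Accessibility: w0Rw0, w0Rw1, w1Rw1, w1Rw2, w2Rw2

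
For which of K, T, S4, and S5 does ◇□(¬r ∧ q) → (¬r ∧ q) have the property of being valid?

S5

S4-tableau for the negation ¬(◇□(¬r ∧ q) → (¬r ∧ q)):
1. ¬(◇□(¬r ∧ q) → (¬r ∧ q)), 0
2. ◇□(¬r ∧ q), 0
3. ¬(¬r ∧ q), 0
4. ¬q, 0
5. □(¬r ∧ q), 1
6. ¬r ∧ q, 1
7. ¬r, 1
8. q, 1
Accessibility: 0R0, 0R1, 1R1
Complete open branch: countermodel on an S4-frame, so not valid in S4, nor in K, T (the same frame is also a K-frame and a T-frame).
S5-tableau for the negation ¬(◇□(¬r ∧ q) → (¬r ∧ q)):
1. ¬(◇□(¬r ∧ q) → (¬r ∧ q)), 0
2. ◇□(¬r ∧ q), 0
3. ¬(¬r ∧ q), 0
4. ¬q, 0
5. □(¬r ∧ q), 1
6. ¬r ∧ q, 0
7. ¬r, 0
8. q, 0
Accessibility: 0R0, 0R1, 1R0, 1R1
Branch closes: q and ¬q both at 0.
Every branch closes (one shown): valid in S5.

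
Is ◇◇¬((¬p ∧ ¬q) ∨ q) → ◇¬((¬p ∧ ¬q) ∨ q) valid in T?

Tableau for the negation ¬(◇◇¬((¬p ∧ ¬q) ∨ q) → ◇¬((¬p ∧ ¬q) ∨ q)):
1. ¬(◇◇¬((¬p ∧ ¬q) ∨ q) → ◇¬((¬p ∧ ¬q) ∨ q)), u
2. ◇◇¬((¬p ∧ ¬q) ∨ q), u
3. ¬◇¬((¬p ∧ ¬q) ∨ q), u
4. (¬p ∧ ¬q) ∨ q, u
5. q, u
6. ◇¬((¬p ∧ ¬q) ∨ q), v
7. (¬p ∧ ¬q) ∨ q, v
8. q, v
9. ¬((¬p ∧ ¬q) ∨ q), w
10. ¬(¬p ∧ ¬q), w
11. ¬q, w
12. p, w
Accessibility: uRu, uRv, vRv, vRw, wRw
The negation has an open branch (countermodel exists).

Not valid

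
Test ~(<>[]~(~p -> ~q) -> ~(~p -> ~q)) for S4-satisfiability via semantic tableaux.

1. ~(<>[]~(~p -> ~q) -> ~(~p -> ~q)), w0
2. <>[]~(~p -> ~q), w0   [~->-rule on 1]
3. ~p -> ~q, w0   [~->-rule on 1]
4. ~q, w0   [->-rule on 3 (branches; this branch)]
5. []~(~p -> ~q), w1   [<>-rule on 2: fresh world w1, w0Rw1]
6. ~(~p -> ~q), w1   [[]-rule on 5 via w1Rw1]
7. ~p, w1   [~->-rule on 6]
8. q, w1   [~->-rule on 6]
Accessibility: w0Rw0, w0Rw1, w1Rw1

Yes, satisfiable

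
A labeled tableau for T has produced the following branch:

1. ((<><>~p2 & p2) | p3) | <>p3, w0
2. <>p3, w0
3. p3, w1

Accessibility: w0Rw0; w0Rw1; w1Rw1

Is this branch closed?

No atom appears with both signs at the same world.

Open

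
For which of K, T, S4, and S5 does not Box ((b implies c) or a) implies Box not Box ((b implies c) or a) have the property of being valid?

S4-tableau for the negation not (not Box ((b implies c) or a) implies Box not Box ((b implies c) or a)):
1. not (not Box ((b implies c) or a) implies Box not Box ((b implies c) or a)), w0
2. not Box ((b implies c) or a), w0
3. not Box not Box ((b implies c) or a), w0
4. not ((b implies c) or a), w1
5. not (b implies c), w1
6. not a, w1
7. b, w1
8. not c, w1
9. Box ((b implies c) or a), w2
10. (b implies c) or a, w2
11. a, w2
Accessibility: w0Rw0, w0Rw1, w0Rw2, w1Rw1, w2Rw2
Complete open branch: countermodel on an S4-frame, so not valid in S4, nor in K, T (the same frame is also a K-frame and a T-frame).
S5-tableau for the negation not (not Box ((b implies c) or a) implies Box not Box ((b implies c) or a)):
1. not (not Box ((b implies c) or a) implies Box not Box ((b implies c) or a)), w0
2. not Box ((b implies c) or a), w0
3. not Box not Box ((b implies c) or a), w0
4. not ((b implies c) or a), w1
5. not (b implies c), w1
6. not a, w1
7. b, w1
8. not c, w1
9. Box ((b implies c) or a), w2
10. (b implies c) or a, w0
11. (b implies c) or a, w1
12. (b implies c) or a, w2
13. b implies c, w0
14. b implies c, w1
15. a, w2
16. c, w0
17. c, w1
Accessibility: w0Rw0, w0Rw1, w0Rw2, w1Rw0, w1Rw1, w1Rw2, w2Rw0, w2Rw1, w2Rw2
Branch closes: c and not c both at w1.
Every branch closes (one shown): valid in S5.

S5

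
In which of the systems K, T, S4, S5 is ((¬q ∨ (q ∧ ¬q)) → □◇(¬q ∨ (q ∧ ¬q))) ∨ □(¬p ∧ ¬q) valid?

S5

S5-tableau for the negation ¬(((¬q ∨ (q ∧ ¬q)) → □◇(¬q ∨ (q ∧ ¬q))) ∨ □(¬p ∧ ¬q)):
1. ¬(((¬q ∨ (q ∧ ¬q)) → □◇(¬q ∨ (q ∧ ¬q))) ∨ □(¬p ∧ ¬q)), u
2. ¬((¬q ∨ (q ∧ ¬q)) → □◇(¬q ∨ (q ∧ ¬q))), u
3. ¬□(¬p ∧ ¬q), u
4. ¬q ∨ (q ∧ ¬q), u
5. ¬□◇(¬q ∨ (q ∧ ¬q)), u
6. ¬q, u
7. ¬(¬p ∧ ¬q), v
8. q, v
9. ¬◇(¬q ∨ (q ∧ ¬q)), w
10. ¬(¬q ∨ (q ∧ ¬q)), u
11. q, u
12. ¬(q ∧ ¬q), u
Accessibility: uRu, uRv, uRw, vRu, vRv, vRw, wRu, wRv, wRw
Branch closes: q and ¬q both at u.
Every branch closes (one shown): valid in S5.
S4-tableau for the negation ¬(((¬q ∨ (q ∧ ¬q)) → □◇(¬q ∨ (q ∧ ¬q))) ∨ □(¬p ∧ ¬q)):
1. ¬(((¬q ∨ (q ∧ ¬q)) → □◇(¬q ∨ (q ∧ ¬q))) ∨ □(¬p ∧ ¬q)), u
2. ¬((¬q ∨ (q ∧ ¬q)) → □◇(¬q ∨ (q ∧ ¬q))), u
3. ¬□(¬p ∧ ¬q), u
4. ¬q ∨ (q ∧ ¬q), u
5. ¬□◇(¬q ∨ (q ∧ ¬q)), u
6. ¬q, u
7. ¬(¬p ∧ ¬q), v
8. q, v
9. ¬◇(¬q ∨ (q ∧ ¬q)), w
10. ¬(¬q ∨ (q ∧ ¬q)), w
11. q, w
12. ¬(q ∧ ¬q), w
Accessibility: uRu, uRv, uRw, vRv, wRw
Complete open branch: countermodel on an S4-frame, so not valid in S4, nor in K, T (the same frame is also a K-frame and a T-frame).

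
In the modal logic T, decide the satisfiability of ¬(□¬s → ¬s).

Unsatisfiable (every branch closes)

1. ¬(□¬s → ¬s), w0
2. □¬s, w0
3. s, w0
4. ¬s, w0
Accessibility: w0Rw0
Branch closes: s and ¬s both at w0.
Every branch closes; the branch above is one of them.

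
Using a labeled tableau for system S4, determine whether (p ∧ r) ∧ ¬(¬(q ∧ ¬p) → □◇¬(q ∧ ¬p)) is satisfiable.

Satisfiable

1. (p ∧ r) ∧ ¬(¬(q ∧ ¬p) → □◇¬(q ∧ ¬p)), w0
2. p ∧ r, w0   [∧-rule on 1]
3. ¬(¬(q ∧ ¬p) → □◇¬(q ∧ ¬p)), w0   [∧-rule on 1]
4. p, w0   [∧-rule on 2]
5. r, w0   [∧-rule on 2]
6. ¬(q ∧ ¬p), w0   [¬→-rule on 3]
7. ¬□◇¬(q ∧ ¬p), w0   [¬→-rule on 3]
8. ¬◇¬(q ∧ ¬p), w1   [¬□-rule on 7: fresh world w1, w0Rw1]
9. q ∧ ¬p, w1   [¬◇-rule on 8 via w1Rw1]
10. q, w1   [∧-rule on 9]
11. ¬p, w1   [∧-rule on 9]
Accessibility: w0Rw0, w0Rw1, w1Rw1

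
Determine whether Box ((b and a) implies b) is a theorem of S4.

Valid in S4

Tableau for the negation not Box ((b and a) implies b):
1. not Box ((b and a) implies b), u
2. not ((b and a) implies b), v   [neg-Box-rule on 1: fresh world v, uRv]
3. b and a, v   [neg-implies-rule on 2]
4. not b, v   [neg-implies-rule on 2]
5. b, v   [and-rule on 3]
6. a, v   [and-rule on 3]
Accessibility: uRu, uRv, vRv
Branch closes: b and not b both at v.
All branches of the negation close; one closing branch shown above.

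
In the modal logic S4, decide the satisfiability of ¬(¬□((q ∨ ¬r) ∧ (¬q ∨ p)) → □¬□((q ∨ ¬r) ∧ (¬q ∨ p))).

Satisfiable (open branch found)

1. ¬(¬□((q ∨ ¬r) ∧ (¬q ∨ p)) → □¬□((q ∨ ¬r) ∧ (¬q ∨ p))), w0
2. ¬□((q ∨ ¬r) ∧ (¬q ∨ p)), w0
3. ¬□¬□((q ∨ ¬r) ∧ (¬q ∨ p)), w0
4. ¬((q ∨ ¬r) ∧ (¬q ∨ p)), w1
5. ¬(¬q ∨ p), w1
6. q, w1
7. ¬p, w1
8. □((q ∨ ¬r) ∧ (¬q ∨ p)), w2
9. (q ∨ ¬r) ∧ (¬q ∨ p), w2
10. q ∨ ¬r, w2
11. ¬q ∨ p, w2
12. ¬r, w2
13. p, w2
Accessibility: w0Rw0, w0Rw1, w0Rw2, w1Rw1, w2Rw2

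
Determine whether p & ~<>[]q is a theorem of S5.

Tableau for the negation ~(p & ~<>[]q):
1. ~(p & ~<>[]q), w0
2. <>[]q, w0   [~&-rule on 1 (branches; this branch)]
3. []q, w1   [<>-rule on 2: fresh world w1, w0Rw1]
4. q, w0   [[]-rule on 3 via w1Rw0]
5. q, w1   [[]-rule on 3 via w1Rw1]
Accessibility: w0Rw0, w0Rw1, w1Rw0, w1Rw1
The negation has an open branch (countermodel exists).

No, not valid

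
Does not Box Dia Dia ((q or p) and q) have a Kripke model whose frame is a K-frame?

1. not Box Dia Dia ((q or p) and q), w0
2. not Dia Dia ((q or p) and q), w1   [neg-Box-rule on 1: fresh world w1, w0Rw1]
Accessibility: w0Rw1

Satisfiable (open branch found)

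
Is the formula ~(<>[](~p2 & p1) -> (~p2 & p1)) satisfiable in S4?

Yes, satisfiable

1. ~(<>[](~p2 & p1) -> (~p2 & p1)), w0
2. <>[](~p2 & p1), w0
3. ~(~p2 & p1), w0
4. ~p1, w0
5. [](~p2 & p1), w1
6. ~p2 & p1, w1
7. ~p2, w1
8. p1, w1
Accessibility: w0Rw0, w0Rw1, w1Rw1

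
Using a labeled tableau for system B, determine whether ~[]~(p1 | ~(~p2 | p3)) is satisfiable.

Satisfiable (open branch found)

1. ~[]~(p1 | ~(~p2 | p3)), u
2. p1 | ~(~p2 | p3), v   [~[]-rule on 1: fresh world v, uRv]
3. ~(~p2 | p3), v   [|-rule on 2 (branches; this branch)]
4. p2, v   [~|-rule on 3]
5. ~p3, v   [~|-rule on 3]
Accessibility: uRu, uRv, vRu, vRv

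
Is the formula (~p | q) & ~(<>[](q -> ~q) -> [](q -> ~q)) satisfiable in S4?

Satisfiable (open branch found)

1. (~p | q) & ~(<>[](q -> ~q) -> [](q -> ~q)), 0
2. ~p | q, 0
3. ~(<>[](q -> ~q) -> [](q -> ~q)), 0
4. <>[](q -> ~q), 0
5. ~[](q -> ~q), 0
6. q, 0
7. [](q -> ~q), 1
8. q -> ~q, 1
9. ~q, 1
10. ~(q -> ~q), 2
11. q, 2
Accessibility: 0R0, 0R1, 0R2, 1R1, 2R2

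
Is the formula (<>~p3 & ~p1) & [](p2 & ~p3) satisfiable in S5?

1. (<>~p3 & ~p1) & [](p2 & ~p3), 0
2. <>~p3 & ~p1, 0
3. [](p2 & ~p3), 0
4. <>~p3, 0
5. ~p1, 0
6. p2 & ~p3, 0
7. p2, 0
8. ~p3, 0
9. ~p3, 1
10. p2 & ~p3, 1
11. p2, 1
Accessibility: 0R0, 0R1, 1R0, 1R1

Satisfiable (open branch found)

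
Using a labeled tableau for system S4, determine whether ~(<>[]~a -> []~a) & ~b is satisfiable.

Yes, satisfiable

1. ~(<>[]~a -> []~a) & ~b, w0
2. ~(<>[]~a -> []~a), w0   [&-rule on 1]
3. ~b, w0   [&-rule on 1]
4. <>[]~a, w0   [~->-rule on 2]
5. ~[]~a, w0   [~->-rule on 2]
6. []~a, w1   [<>-rule on 4: fresh world w1, w0Rw1]
7. ~a, w1   [[]-rule on 6 via w1Rw1]
8. a, w2   [~[]-rule on 5: fresh world w2, w0Rw2]
Accessibility: w0Rw0, w0Rw1, w0Rw2, w1Rw1, w2Rw2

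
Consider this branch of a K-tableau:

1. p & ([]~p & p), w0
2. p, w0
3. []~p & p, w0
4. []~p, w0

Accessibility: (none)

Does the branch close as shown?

No, open

There is no literal clash: for every atom and world, at most one sign appears.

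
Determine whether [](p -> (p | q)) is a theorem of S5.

Tableau for the negation ~[](p -> (p | q)):
1. ~[](p -> (p | q)), u
2. ~(p -> (p | q)), v   [~[]-rule on 1: fresh world v, uRv]
3. p, v   [~->-rule on 2]
4. ~(p | q), v   [~->-rule on 2]
5. ~p, v   [~|-rule on 4]
6. ~q, v   [~|-rule on 4]
Accessibility: uRu, uRv, vRu, vRv
Branch closes: p and ~p both at v.
Every branch of the negation's tableau closes; the branch above is one of them.

Yes, valid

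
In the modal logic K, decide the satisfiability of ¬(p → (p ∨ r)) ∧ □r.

Unsatisfiable

1. ¬(p → (p ∨ r)) ∧ □r, w0
2. ¬(p → (p ∨ r)), w0
3. □r, w0
4. p, w0
5. ¬(p ∨ r), w0
6. ¬p, w0
7. ¬r, w0
Branch closes: p and ¬p both at w0.
Every branch closes; the branch above is one of them.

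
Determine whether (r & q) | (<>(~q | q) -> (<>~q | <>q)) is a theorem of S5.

Tableau for the negation ~((r & q) | (<>(~q | q) -> (<>~q | <>q))):
1. ~((r & q) | (<>(~q | q) -> (<>~q | <>q))), 0
2. ~(r & q), 0
3. ~(<>(~q | q) -> (<>~q | <>q)), 0
4. <>(~q | q), 0
5. ~(<>~q | <>q), 0
6. ~<>~q, 0
7. ~<>q, 0
8. q, 0
9. ~q, 0
Accessibility: 0R0
Branch closes: q and ~q both at 0.
Every branch of the negation's tableau closes; the branch above is one of them.

Yes, valid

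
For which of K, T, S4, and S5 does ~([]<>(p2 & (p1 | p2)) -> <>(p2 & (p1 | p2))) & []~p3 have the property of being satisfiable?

K-tableau for the formula:
1. ~([]<>(p2 & (p1 | p2)) -> <>(p2 & (p1 | p2))) & []~p3, w0
2. ~([]<>(p2 & (p1 | p2)) -> <>(p2 & (p1 | p2))), w0
3. []~p3, w0
4. []<>(p2 & (p1 | p2)), w0
5. ~<>(p2 & (p1 | p2)), w0
Complete open branch: satisfiable in K.
T-tableau for the formula:
1. ~([]<>(p2 & (p1 | p2)) -> <>(p2 & (p1 | p2))) & []~p3, w0
2. ~([]<>(p2 & (p1 | p2)) -> <>(p2 & (p1 | p2))), w0
3. []~p3, w0
4. []<>(p2 & (p1 | p2)), w0
5. ~<>(p2 & (p1 | p2)), w0
6. ~p3, w0
7. <>(p2 & (p1 | p2)), w0
8. ~(p2 & (p1 | p2)), w0
9. ~(p1 | p2), w0
10. ~p1, w0
11. ~p2, w0
12. p2 & (p1 | p2), w1
13. p2, w1
14. p1 | p2, w1
15. ~p3, w1
16. <>(p2 & (p1 | p2)), w1
17. ~(p2 & (p1 | p2)), w1
18. ~(p1 | p2), w1
19. ~p1, w1
20. ~p2, w1
Accessibility: w0Rw0, w0Rw1, w1Rw1
Branch closes: p2 and ~p2 both at w1.
Every branch closes (one shown): unsatisfiable in T, hence also in S4, S5 (every S4/S5-frame is a T-frame).

K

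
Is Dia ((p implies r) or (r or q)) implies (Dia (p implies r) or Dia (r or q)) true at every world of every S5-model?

Tableau for the negation not (Dia ((p implies r) or (r or q)) implies (Dia (p implies r) or Dia (r or q))):
1. not (Dia ((p implies r) or (r or q)) implies (Dia (p implies r) or Dia (r or q))), w0
2. Dia ((p implies r) or (r or q)), w0
3. not (Dia (p implies r) or Dia (r or q)), w0
4. not Dia (p implies r), w0
5. not Dia (r or q), w0
6. not (p implies r), w0
7. p, w0
8. not r, w0
9. not (r or q), w0
10. not q, w0
11. (p implies r) or (r or q), w1
12. not (p implies r), w1
13. p, w1
14. not r, w1
15. not (r or q), w1
16. not q, w1
17. r or q, w1
18. q, w1
Accessibility: w0Rw0, w0Rw1, w1Rw0, w1Rw1
Branch closes: q and not q both at w1.
Every branch of the negation's tableau closes; the branch above is one of them.

Yes, valid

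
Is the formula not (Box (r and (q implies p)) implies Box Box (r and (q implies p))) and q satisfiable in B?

Yes, satisfiable

1. not (Box (r and (q implies p)) implies Box Box (r and (q implies p))) and q, u
2. not (Box (r and (q implies p)) implies Box Box (r and (q implies p))), u
3. q, u
4. Box (r and (q implies p)), u
5. not Box Box (r and (q implies p)), u
6. r and (q implies p), u
7. r, u
8. q implies p, u
9. p, u
10. not Box (r and (q implies p)), v
11. r and (q implies p), v
12. r, v
13. q implies p, v
14. p, v
15. not (r and (q implies p)), w
16. not (q implies p), w
17. q, w
18. not p, w
Accessibility: uRu, uRv, vRu, vRv, vRw, wRv, wRw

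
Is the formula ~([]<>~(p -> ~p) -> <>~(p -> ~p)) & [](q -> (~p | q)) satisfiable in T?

Unsatisfiable

1. ~([]<>~(p -> ~p) -> <>~(p -> ~p)) & [](q -> (~p | q)), u
2. ~([]<>~(p -> ~p) -> <>~(p -> ~p)), u
3. [](q -> (~p | q)), u
4. []<>~(p -> ~p), u
5. ~<>~(p -> ~p), u
6. q -> (~p | q), u
7. <>~(p -> ~p), u
8. p -> ~p, u
9. ~p | q, u
10. ~p, u
11. q, u
12. ~(p -> ~p), v
13. p, v
14. q -> (~p | q), v
15. <>~(p -> ~p), v
16. p -> ~p, v
17. ~p | q, v
18. ~p, v
Accessibility: uRu, uRv, vRv
Branch closes: p and ~p both at v.
All branches of the tableau close; one closing branch shown above.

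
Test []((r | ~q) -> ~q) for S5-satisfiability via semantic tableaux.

Satisfiable (open branch found)

1. []((r | ~q) -> ~q), w0
2. (r | ~q) -> ~q, w0
3. ~q, w0
Accessibility: w0Rw0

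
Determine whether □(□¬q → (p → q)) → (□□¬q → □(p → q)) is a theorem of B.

Tableau for the negation ¬(□(□¬q → (p → q)) → (□□¬q → □(p → q))):
1. ¬(□(□¬q → (p → q)) → (□□¬q → □(p → q))), w0
2. □(□¬q → (p → q)), w0
3. ¬(□□¬q → □(p → q)), w0
4. □□¬q, w0
5. ¬□(p → q), w0
6. □¬q → (p → q), w0
7. □¬q, w0
8. ¬q, w0
9. ¬□¬q, w0
10. ¬(p → q), w1
11. p, w1
12. ¬q, w1
13. □¬q → (p → q), w1
14. □¬q, w1
15. ¬□¬q, w1
16. q, w2
17. □¬q → (p → q), w2
18. □¬q, w2
19. ¬q, w2
Accessibility: w0Rw0, w0Rw1, w0Rw2, w1Rw0, w1Rw1, w2Rw0, w2Rw2
Branch closes: q and ¬q both at w2.
All branches of the negation close; one closing branch shown above.

Valid in B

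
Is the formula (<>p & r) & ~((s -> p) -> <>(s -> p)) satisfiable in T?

1. (<>p & r) & ~((s -> p) -> <>(s -> p)), u
2. <>p & r, u   [&-rule on 1]
3. ~((s -> p) -> <>(s -> p)), u   [&-rule on 1]
4. <>p, u   [&-rule on 2]
5. r, u   [&-rule on 2]
6. s -> p, u   [~->-rule on 3]
7. ~<>(s -> p), u   [~->-rule on 3]
8. ~(s -> p), u   [~<>-rule on 7 via uRu]
9. s, u   [~->-rule on 8]
10. ~p, u   [~->-rule on 8]
11. p, u   [->-rule on 6 (branches; this branch)]
Accessibility: uRu
Branch closes: p and ~p both at u.
Every branch closes; the branch above is one of them.

Unsatisfiable (every branch closes)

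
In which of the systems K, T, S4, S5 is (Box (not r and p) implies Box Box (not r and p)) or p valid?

T, S4, S5

T-tableau for the negation not ((Box (not r and p) implies Box Box (not r and p)) or p):
1. not ((Box (not r and p) implies Box Box (not r and p)) or p), w0
2. not (Box (not r and p) implies Box Box (not r and p)), w0   [neg-or-rule on 1]
3. not p, w0   [neg-or-rule on 1]
4. Box (not r and p), w0   [neg-implies-rule on 2]
5. not Box Box (not r and p), w0   [neg-implies-rule on 2]
6. not r and p, w0   [Box-rule on 4 via w0Rw0]
7. not r, w0   [and-rule on 6]
8. p, w0   [and-rule on 6]
Accessibility: w0Rw0
Branch closes: p and not p both at w0.
Every branch closes (one shown): valid in T, hence also in S4, S5 (every theorem of T is a theorem of S4 and S5).
K-tableau for the negation not ((Box (not r and p) implies Box Box (not r and p)) or p):
1. not ((Box (not r and p) implies Box Box (not r and p)) or p), w0
2. not (Box (not r and p) implies Box Box (not r and p)), w0   [neg-or-rule on 1]
3. not p, w0   [neg-or-rule on 1]
4. Box (not r and p), w0   [neg-implies-rule on 2]
5. not Box Box (not r and p), w0   [neg-implies-rule on 2]
6. not Box (not r and p), w1   [neg-Box-rule on 5: fresh world w1, w0Rw1]
7. not r and p, w1   [Box-rule on 4 via w0Rw1]
8. not r, w1   [and-rule on 7]
9. p, w1   [and-rule on 7]
10. not (not r and p), w2   [neg-Box-rule on 6: fresh world w2, w1Rw2]
11. not p, w2   [neg-and-rule on 10 (branches; this branch)]
Accessibility: w0Rw1, w1Rw2
Complete open branch: countermodel on a K-frame, so not valid in K.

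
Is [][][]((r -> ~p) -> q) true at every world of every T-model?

Tableau for the negation ~[][][]((r -> ~p) -> q):
1. ~[][][]((r -> ~p) -> q), 0
2. ~[][]((r -> ~p) -> q), 1   [~[]-rule on 1: fresh world 1, 0R1]
3. ~[]((r -> ~p) -> q), 2   [~[]-rule on 2: fresh world 2, 1R2]
4. ~((r -> ~p) -> q), 3   [~[]-rule on 3: fresh world 3, 2R3]
5. r -> ~p, 3   [~->-rule on 4]
6. ~q, 3   [~->-rule on 4]
7. ~p, 3   [->-rule on 5 (branches; this branch)]
Accessibility: 0R0, 0R1, 1R1, 1R2, 2R2, 2R3, 3R3
The negation has an open branch (countermodel exists).

Invalid (countermodel exists)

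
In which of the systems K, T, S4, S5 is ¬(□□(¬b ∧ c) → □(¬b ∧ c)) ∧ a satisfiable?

T-tableau for the formula:
1. ¬(□□(¬b ∧ c) → □(¬b ∧ c)) ∧ a, u
2. ¬(□□(¬b ∧ c) → □(¬b ∧ c)), u
3. a, u
4. □□(¬b ∧ c), u
5. ¬□(¬b ∧ c), u
6. □(¬b ∧ c), u
7. ¬b ∧ c, u
8. ¬b, u
9. c, u
10. ¬(¬b ∧ c), v
11. □(¬b ∧ c), v
12. ¬b ∧ c, v
13. ¬b, v
14. c, v
15. ¬c, v
Accessibility: uRu, uRv, vRv
Branch closes: c and ¬c both at v.
Every branch closes (one shown): unsatisfiable in T, hence also in S4, S5 (every S4/S5-frame is a T-frame).
K-tableau for the formula:
1. ¬(□□(¬b ∧ c) → □(¬b ∧ c)) ∧ a, u
2. ¬(□□(¬b ∧ c) → □(¬b ∧ c)), u
3. a, u
4. □□(¬b ∧ c), u
5. ¬□(¬b ∧ c), u
6. ¬(¬b ∧ c), v
7. □(¬b ∧ c), v
8. ¬c, v
Accessibility: uRv
Complete open branch: satisfiable in K.

K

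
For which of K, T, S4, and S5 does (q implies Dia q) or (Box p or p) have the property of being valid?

T, S4, S5

T-tableau for the negation not ((q implies Dia q) or (Box p or p)):
1. not ((q implies Dia q) or (Box p or p)), w0
2. not (q implies Dia q), w0
3. not (Box p or p), w0
4. q, w0
5. not Dia q, w0
6. not Box p, w0
7. not p, w0
8. not q, w0
Accessibility: w0Rw0
Branch closes: q and not q both at w0.
Every branch closes (one shown): valid in T, hence also in S4, S5 (every theorem of T is a theorem of S4 and S5).
K-tableau for the negation not ((q implies Dia q) or (Box p or p)):
1. not ((q implies Dia q) or (Box p or p)), w0
2. not (q implies Dia q), w0
3. not (Box p or p), w0
4. q, w0
5. not Dia q, w0
6. not Box p, w0
7. not p, w0
8. not p, w1
9. not q, w1
Accessibility: w0Rw1
Complete open branch: countermodel on a K-frame, so not valid in K.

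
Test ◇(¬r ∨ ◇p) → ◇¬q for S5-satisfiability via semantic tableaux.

1. ◇(¬r ∨ ◇p) → ◇¬q, u
2. ◇¬q, u
3. ¬q, v
Accessibility: uRu, uRv, vRu, vRv

Satisfiable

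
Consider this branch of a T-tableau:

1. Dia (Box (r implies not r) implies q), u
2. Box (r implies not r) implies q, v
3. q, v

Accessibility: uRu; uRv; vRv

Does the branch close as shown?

No atom appears with both signs at the same world.

Open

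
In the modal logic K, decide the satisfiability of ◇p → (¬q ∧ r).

Yes, satisfiable

1. ◇p → (¬q ∧ r), 0
2. ¬q ∧ r, 0
3. ¬q, 0
4. r, 0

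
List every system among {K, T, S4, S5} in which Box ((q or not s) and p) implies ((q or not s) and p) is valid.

T-tableau for the negation not (Box ((q or not s) and p) implies ((q or not s) and p)):
1. not (Box ((q or not s) and p) implies ((q or not s) and p)), w0
2. Box ((q or not s) and p), w0   [neg-implies-rule on 1]
3. not ((q or not s) and p), w0   [neg-implies-rule on 1]
4. (q or not s) and p, w0   [Box-rule on 2 via w0Rw0]
5. q or not s, w0   [and-rule on 4]
6. p, w0   [and-rule on 4]
7. not (q or not s), w0   [neg-and-rule on 3 (branches; this branch)]
8. not q, w0   [neg-or-rule on 7]
9. s, w0   [neg-or-rule on 7]
10. not s, w0   [or-rule on 5 (branches; this branch)]
Accessibility: w0Rw0
Branch closes: s and not s both at w0.
Every branch closes (one shown): valid in T, hence also in S4, S5 (every theorem of T is a theorem of S4 and S5).
K-tableau for the negation not (Box ((q or not s) and p) implies ((q or not s) and p)):
1. not (Box ((q or not s) and p) implies ((q or not s) and p)), w0
2. Box ((q or not s) and p), w0   [neg-implies-rule on 1]
3. not ((q or not s) and p), w0   [neg-implies-rule on 1]
4. not p, w0   [neg-and-rule on 3 (branches; this branch)]
Complete open branch: countermodel on a K-frame, so not valid in K.

T, S4, S5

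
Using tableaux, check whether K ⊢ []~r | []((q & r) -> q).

Yes, valid

Tableau for the negation ~([]~r | []((q & r) -> q)):
1. ~([]~r | []((q & r) -> q)), w0
2. ~[]~r, w0   [~|-rule on 1]
3. ~[]((q & r) -> q), w0   [~|-rule on 1]
4. r, w1   [~[]-rule on 2: fresh world w1, w0Rw1]
5. ~((q & r) -> q), w2   [~[]-rule on 3: fresh world w2, w0Rw2]
6. q & r, w2   [~->-rule on 5]
7. ~q, w2   [~->-rule on 5]
8. q, w2   [&-rule on 6]
9. r, w2   [&-rule on 6]
Accessibility: w0Rw1, w0Rw2
Branch closes: q and ~q both at w2.
All branches of the negation close; one closing branch shown above.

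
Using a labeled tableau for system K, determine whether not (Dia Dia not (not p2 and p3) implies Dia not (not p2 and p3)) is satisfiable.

Satisfiable

1. not (Dia Dia not (not p2 and p3) implies Dia not (not p2 and p3)), w0
2. Dia Dia not (not p2 and p3), w0   [neg-implies-rule on 1]
3. not Dia not (not p2 and p3), w0   [neg-implies-rule on 1]
4. Dia not (not p2 and p3), w1   [Dia-rule on 2: fresh world w1, w0Rw1]
5. not p2 and p3, w1   [neg-Dia-rule on 3 via w0Rw1]
6. not p2, w1   [and-rule on 5]
7. p3, w1   [and-rule on 5]
8. not (not p2 and p3), w2   [Dia-rule on 4: fresh world w2, w1Rw2]
9. not p3, w2   [neg-and-rule on 8 (branches; this branch)]
Accessibility: w0Rw1, w1Rw2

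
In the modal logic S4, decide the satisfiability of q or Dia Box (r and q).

Satisfiable (open branch found)

1. q or Dia Box (r and q), w0
2. Dia Box (r and q), w0
3. Box (r and q), w1
4. r and q, w1
5. r, w1
6. q, w1
Accessibility: w0Rw0, w0Rw1, w1Rw1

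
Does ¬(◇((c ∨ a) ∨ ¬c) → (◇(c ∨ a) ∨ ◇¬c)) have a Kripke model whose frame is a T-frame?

Unsatisfiable

1. ¬(◇((c ∨ a) ∨ ¬c) → (◇(c ∨ a) ∨ ◇¬c)), 0
2. ◇((c ∨ a) ∨ ¬c), 0   [¬→-rule on 1]
3. ¬(◇(c ∨ a) ∨ ◇¬c), 0   [¬→-rule on 1]
4. ¬◇(c ∨ a), 0   [¬∨-rule on 3]
5. ¬◇¬c, 0   [¬∨-rule on 3]
6. ¬(c ∨ a), 0   [¬◇-rule on 4 via 0R0]
7. ¬c, 0   [¬∨-rule on 6]
8. ¬a, 0   [¬∨-rule on 6]
9. c, 0   [¬◇-rule on 5 via 0R0]
Accessibility: 0R0
Branch closes: c and ¬c both at 0.
(One branch shown.) All branches close.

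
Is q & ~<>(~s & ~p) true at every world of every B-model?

Invalid (countermodel exists)

Tableau for the negation ~(q & ~<>(~s & ~p)):
1. ~(q & ~<>(~s & ~p)), 0
2. <>(~s & ~p), 0
3. ~s & ~p, 1
4. ~s, 1
5. ~p, 1
Accessibility: 0R0, 0R1, 1R0, 1R1
The negation has an open branch (countermodel exists).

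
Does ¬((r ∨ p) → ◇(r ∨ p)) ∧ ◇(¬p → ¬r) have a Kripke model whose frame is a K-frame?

1. ¬((r ∨ p) → ◇(r ∨ p)) ∧ ◇(¬p → ¬r), u
2. ¬((r ∨ p) → ◇(r ∨ p)), u   [∧-rule on 1]
3. ◇(¬p → ¬r), u   [∧-rule on 1]
4. r ∨ p, u   [¬→-rule on 2]
5. ¬◇(r ∨ p), u   [¬→-rule on 2]
6. p, u   [∨-rule on 4 (branches; this branch)]
7. ¬p → ¬r, v   [◇-rule on 3: fresh world v, uRv]
8. ¬(r ∨ p), v   [¬◇-rule on 5 via uRv]
9. ¬r, v   [¬∨-rule on 8]
10. ¬p, v   [¬∨-rule on 8]
Accessibility: uRv

Yes, satisfiable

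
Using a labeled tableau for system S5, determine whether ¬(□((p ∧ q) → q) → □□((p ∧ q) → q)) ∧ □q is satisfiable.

1. ¬(□((p ∧ q) → q) → □□((p ∧ q) → q)) ∧ □q, 0
2. ¬(□((p ∧ q) → q) → □□((p ∧ q) → q)), 0
3. □q, 0
4. □((p ∧ q) → q), 0
5. ¬□□((p ∧ q) → q), 0
6. q, 0
7. (p ∧ q) → q, 0
8. ¬(p ∧ q), 0
9. ¬p, 0
10. ¬□((p ∧ q) → q), 1
11. q, 1
12. (p ∧ q) → q, 1
13. ¬(p ∧ q), 1
14. ¬p, 1
15. ¬((p ∧ q) → q), 2
16. p ∧ q, 2
17. ¬q, 2
18. p, 2
19. q, 2
Accessibility: 0R0, 0R1, 0R2, 1R0, 1R1, 1R2, 2R0, 2R1, 2R2
Branch closes: q and ¬q both at 2.
Every branch closes; the branch above is one of them.

No, unsatisfiable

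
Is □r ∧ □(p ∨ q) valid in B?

Tableau for the negation ¬(□r ∧ □(p ∨ q)):
1. ¬(□r ∧ □(p ∨ q)), 0
2. ¬□(p ∨ q), 0
3. ¬(p ∨ q), 1
4. ¬p, 1
5. ¬q, 1
Accessibility: 0R0, 0R1, 1R0, 1R1
The negation has an open branch (countermodel exists).

Not valid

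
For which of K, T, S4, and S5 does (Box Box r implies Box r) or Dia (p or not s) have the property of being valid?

T, S4, S5

T-tableau for the negation not ((Box Box r implies Box r) or Dia (p or not s)):
1. not ((Box Box r implies Box r) or Dia (p or not s)), w0
2. not (Box Box r implies Box r), w0   [neg-or-rule on 1]
3. not Dia (p or not s), w0   [neg-or-rule on 1]
4. Box Box r, w0   [neg-implies-rule on 2]
5. not Box r, w0   [neg-implies-rule on 2]
6. not (p or not s), w0   [neg-Dia-rule on 3 via w0Rw0]
7. not p, w0   [neg-or-rule on 6]
8. s, w0   [neg-or-rule on 6]
9. Box r, w0   [Box-rule on 4 via w0Rw0]
10. r, w0   [Box-rule on 9 via w0Rw0]
11. not r, w1   [neg-Box-rule on 5: fresh world w1, w0Rw1]
12. not (p or not s), w1   [neg-Dia-rule on 3 via w0Rw1]
13. not p, w1   [neg-or-rule on 12]
14. s, w1   [neg-or-rule on 12]
15. Box r, w1   [Box-rule on 4 via w0Rw1]
16. r, w1   [Box-rule on 9 via w0Rw1]
Accessibility: w0Rw0, w0Rw1, w1Rw1
Branch closes: r and not r both at w1.
Every branch closes (one shown): valid in T, hence also in S4, S5 (every theorem of T is a theorem of S4 and S5).
K-tableau for the negation not ((Box Box r implies Box r) or Dia (p or not s)):
1. not ((Box Box r implies Box r) or Dia (p or not s)), w0
2. not (Box Box r implies Box r), w0   [neg-or-rule on 1]
3. not Dia (p or not s), w0   [neg-or-rule on 1]
4. Box Box r, w0   [neg-implies-rule on 2]
5. not Box r, w0   [neg-implies-rule on 2]
6. not r, w1   [neg-Box-rule on 5: fresh world w1, w0Rw1]
7. not (p or not s), w1   [neg-Dia-rule on 3 via w0Rw1]
8. not p, w1   [neg-or-rule on 7]
9. s, w1   [neg-or-rule on 7]
10. Box r, w1   [Box-rule on 4 via w0Rw1]
Accessibility: w0Rw1
Complete open branch: countermodel on a K-frame, so not valid in K.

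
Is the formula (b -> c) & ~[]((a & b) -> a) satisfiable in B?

1. (b -> c) & ~[]((a & b) -> a), u
2. b -> c, u
3. ~[]((a & b) -> a), u
4. c, u
5. ~((a & b) -> a), v
6. a & b, v
7. ~a, v
8. a, v
9. b, v
Accessibility: uRu, uRv, vRu, vRv
Branch closes: a and ~a both at v.
Every branch closes; the branch above is one of them.

Unsatisfiable (every branch closes)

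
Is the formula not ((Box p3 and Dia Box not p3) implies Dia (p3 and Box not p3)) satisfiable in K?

Unsatisfiable

1. not ((Box p3 and Dia Box not p3) implies Dia (p3 and Box not p3)), w0
2. Box p3 and Dia Box not p3, w0   [neg-implies-rule on 1]
3. not Dia (p3 and Box not p3), w0   [neg-implies-rule on 1]
4. Box p3, w0   [and-rule on 2]
5. Dia Box not p3, w0   [and-rule on 2]
6. Box not p3, w1   [Dia-rule on 5: fresh world w1, w0Rw1]
7. not (p3 and Box not p3), w1   [neg-Dia-rule on 3 via w0Rw1]
8. p3, w1   [Box-rule on 4 via w0Rw1]
9. not Box not p3, w1   [neg-and-rule on 7 (branches; this branch)]
10. p3, w2   [neg-Box-rule on 9: fresh world w2, w1Rw2]
11. not p3, w2   [Box-rule on 6 via w1Rw2]
Accessibility: w0Rw1, w1Rw2
Branch closes: p3 and not p3 both at w2.
(One branch shown.) All branches close.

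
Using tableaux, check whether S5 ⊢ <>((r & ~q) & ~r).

Invalid (countermodel exists)

Tableau for the negation ~<>((r & ~q) & ~r):
1. ~<>((r & ~q) & ~r), 0
2. ~((r & ~q) & ~r), 0
3. r, 0
Accessibility: 0R0
The negation has an open branch (countermodel exists).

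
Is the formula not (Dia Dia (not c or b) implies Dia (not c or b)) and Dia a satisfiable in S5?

No, unsatisfiable

1. not (Dia Dia (not c or b) implies Dia (not c or b)) and Dia a, u
2. not (Dia Dia (not c or b) implies Dia (not c or b)), u   [and-rule on 1]
3. Dia a, u   [and-rule on 1]
4. Dia Dia (not c or b), u   [neg-implies-rule on 2]
5. not Dia (not c or b), u   [neg-implies-rule on 2]
6. not (not c or b), u   [neg-Dia-rule on 5 via uRu]
7. c, u   [neg-or-rule on 6]
8. not b, u   [neg-or-rule on 6]
9. a, v   [Dia-rule on 3: fresh world v, uRv]
10. not (not c or b), v   [neg-Dia-rule on 5 via uRv]
11. c, v   [neg-or-rule on 10]
12. not b, v   [neg-or-rule on 10]
13. Dia (not c or b), w   [Dia-rule on 4: fresh world w, uRw]
14. not (not c or b), w   [neg-Dia-rule on 5 via uRw]
15. c, w   [neg-or-rule on 14]
16. not b, w   [neg-or-rule on 14]
17. not c or b, x   [Dia-rule on 13: fresh world x, wRx]
18. not (not c or b), x   [neg-Dia-rule on 5 via uRx]
19. c, x   [neg-or-rule on 18]
20. not b, x   [neg-or-rule on 18]
21. b, x   [or-rule on 17 (branches; this branch)]
Accessibility: uRu, uRv, uRw, uRx, vRu, vRv, vRw, vRx, wRu, wRv, wRw, wRx, xRu, xRv, xRw, xRx
Branch closes: b and not b both at x.
(One branch shown.) All branches close.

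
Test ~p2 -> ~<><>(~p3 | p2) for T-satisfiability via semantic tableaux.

1. ~p2 -> ~<><>(~p3 | p2), w0
2. ~<><>(~p3 | p2), w0
3. ~<>(~p3 | p2), w0
4. ~(~p3 | p2), w0
5. p3, w0
6. ~p2, w0
Accessibility: w0Rw0

Satisfiable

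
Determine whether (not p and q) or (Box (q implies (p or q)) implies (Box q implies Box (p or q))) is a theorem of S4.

Tableau for the negation not ((not p and q) or (Box (q implies (p or q)) implies (Box q implies Box (p or q)))):
1. not ((not p and q) or (Box (q implies (p or q)) implies (Box q implies Box (p or q)))), u
2. not (not p and q), u   [neg-or-rule on 1]
3. not (Box (q implies (p or q)) implies (Box q implies Box (p or q))), u   [neg-or-rule on 1]
4. Box (q implies (p or q)), u   [neg-implies-rule on 3]
5. not (Box q implies Box (p or q)), u   [neg-implies-rule on 3]
6. Box q, u   [neg-implies-rule on 5]
7. not Box (p or q), u   [neg-implies-rule on 5]
8. q implies (p or q), u   [Box-rule on 4 via uRu]
9. q, u   [Box-rule on 6 via uRu]
10. p, u   [neg-and-rule on 2 (branches; this branch)]
11. p or q, u   [implies-rule on 8 (branches; this branch)]
12. not (p or q), v   [neg-Box-rule on 7: fresh world v, uRv]
13. not p, v   [neg-or-rule on 12]
14. not q, v   [neg-or-rule on 12]
15. q implies (p or q), v   [Box-rule on 4 via uRv]
16. q, v   [Box-rule on 6 via uRv]
Accessibility: uRu, uRv, vRv
Branch closes: q and not q both at v.
All branches of the negation close; one closing branch shown above.

Yes, valid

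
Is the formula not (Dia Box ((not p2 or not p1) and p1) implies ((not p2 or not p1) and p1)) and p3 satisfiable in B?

1. not (Dia Box ((not p2 or not p1) and p1) implies ((not p2 or not p1) and p1)) and p3, w0
2. not (Dia Box ((not p2 or not p1) and p1) implies ((not p2 or not p1) and p1)), w0
3. p3, w0
4. Dia Box ((not p2 or not p1) and p1), w0
5. not ((not p2 or not p1) and p1), w0
6. not (not p2 or not p1), w0
7. p2, w0
8. p1, w0
9. Box ((not p2 or not p1) and p1), w1
10. (not p2 or not p1) and p1, w0
11. not p2 or not p1, w0
12. (not p2 or not p1) and p1, w1
13. not p2 or not p1, w1
14. p1, w1
15. not p1, w0
Accessibility: w0Rw0, w0Rw1, w1Rw0, w1Rw1
Branch closes: p1 and not p1 both at w0.
Every branch closes; the branch above is one of them.

Unsatisfiable (every branch closes)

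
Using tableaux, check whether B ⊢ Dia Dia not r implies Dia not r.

Invalid (countermodel exists)

Tableau for the negation not (Dia Dia not r implies Dia not r):
1. not (Dia Dia not r implies Dia not r), 0
2. Dia Dia not r, 0
3. not Dia not r, 0
4. r, 0
5. Dia not r, 1
6. r, 1
7. not r, 2
Accessibility: 0R0, 0R1, 1R0, 1R1, 1R2, 2R1, 2R2
The negation has an open branch (countermodel exists).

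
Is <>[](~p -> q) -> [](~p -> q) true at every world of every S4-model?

Tableau for the negation ~(<>[](~p -> q) -> [](~p -> q)):
1. ~(<>[](~p -> q) -> [](~p -> q)), u
2. <>[](~p -> q), u
3. ~[](~p -> q), u
4. [](~p -> q), v
5. ~p -> q, v
6. q, v
7. ~(~p -> q), w
8. ~p, w
9. ~q, w
Accessibility: uRu, uRv, uRw, vRv, wRw
The negation has an open branch (countermodel exists).

No, not valid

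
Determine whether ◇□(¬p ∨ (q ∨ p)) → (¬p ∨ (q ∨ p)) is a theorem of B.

Tableau for the negation ¬(◇□(¬p ∨ (q ∨ p)) → (¬p ∨ (q ∨ p))):
1. ¬(◇□(¬p ∨ (q ∨ p)) → (¬p ∨ (q ∨ p))), 0
2. ◇□(¬p ∨ (q ∨ p)), 0
3. ¬(¬p ∨ (q ∨ p)), 0
4. p, 0
5. ¬(q ∨ p), 0
6. ¬q, 0
7. ¬p, 0
Accessibility: 0R0
Branch closes: p and ¬p both at 0.
Every branch of the negation's tableau closes; the branch above is one of them.

Valid in B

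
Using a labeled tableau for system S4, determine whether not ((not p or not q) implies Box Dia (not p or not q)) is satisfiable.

Satisfiable (open branch found)

1. not ((not p or not q) implies Box Dia (not p or not q)), u
2. not p or not q, u
3. not Box Dia (not p or not q), u
4. not q, u
5. not Dia (not p or not q), v
6. not (not p or not q), v
7. p, v
8. q, v
Accessibility: uRu, uRv, vRv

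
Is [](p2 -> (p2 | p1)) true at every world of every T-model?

Tableau for the negation ~[](p2 -> (p2 | p1)):
1. ~[](p2 -> (p2 | p1)), w0
2. ~(p2 -> (p2 | p1)), w1
3. p2, w1
4. ~(p2 | p1), w1
5. ~p2, w1
6. ~p1, w1
Accessibility: w0Rw0, w0Rw1, w1Rw1
Branch closes: p2 and ~p2 both at w1.
Every branch of the negation's tableau closes; the branch above is one of them.

Yes, valid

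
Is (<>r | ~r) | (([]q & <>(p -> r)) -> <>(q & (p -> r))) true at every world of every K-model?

Tableau for the negation ~((<>r | ~r) | (([]q & <>(p -> r)) -> <>(q & (p -> r)))):
1. ~((<>r | ~r) | (([]q & <>(p -> r)) -> <>(q & (p -> r)))), 0
2. ~(<>r | ~r), 0
3. ~(([]q & <>(p -> r)) -> <>(q & (p -> r))), 0
4. ~<>r, 0
5. r, 0
6. []q & <>(p -> r), 0
7. ~<>(q & (p -> r)), 0
8. []q, 0
9. <>(p -> r), 0
10. p -> r, 1
11. ~r, 1
12. ~(q & (p -> r)), 1
13. q, 1
14. ~p, 1
15. ~(p -> r), 1
16. p, 1
Accessibility: 0R1
Branch closes: p and ~p both at 1.
All branches of the negation close; one closing branch shown above.

Valid in K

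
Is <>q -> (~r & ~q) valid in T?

No, not valid

Tableau for the negation ~(<>q -> (~r & ~q)):
1. ~(<>q -> (~r & ~q)), w0
2. <>q, w0
3. ~(~r & ~q), w0
4. q, w0
5. q, w1
Accessibility: w0Rw0, w0Rw1, w1Rw1
The negation has an open branch (countermodel exists).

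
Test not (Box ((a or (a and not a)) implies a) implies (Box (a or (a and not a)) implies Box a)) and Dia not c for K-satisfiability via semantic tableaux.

Unsatisfiable (every branch closes)

1. not (Box ((a or (a and not a)) implies a) implies (Box (a or (a and not a)) implies Box a)) and Dia not c, u
2. not (Box ((a or (a and not a)) implies a) implies (Box (a or (a and not a)) implies Box a)), u   [and-rule on 1]
3. Dia not c, u   [and-rule on 1]
4. Box ((a or (a and not a)) implies a), u   [neg-implies-rule on 2]
5. not (Box (a or (a and not a)) implies Box a), u   [neg-implies-rule on 2]
6. Box (a or (a and not a)), u   [neg-implies-rule on 5]
7. not Box a, u   [neg-implies-rule on 5]
8. not c, v   [Dia-rule on 3: fresh world v, uRv]
9. (a or (a and not a)) implies a, v   [Box-rule on 4 via uRv]
10. a or (a and not a), v   [Box-rule on 6 via uRv]
11. a, v   [implies-rule on 9 (branches; this branch)]
12. not a, w   [neg-Box-rule on 7: fresh world w, uRw]
13. (a or (a and not a)) implies a, w   [Box-rule on 4 via uRw]
14. a or (a and not a), w   [Box-rule on 6 via uRw]
15. not (a or (a and not a)), w   [implies-rule on 13 (branches; this branch)]
16. not (a and not a), w   [neg-or-rule on 15]
17. a and not a, w   [or-rule on 14 (branches; this branch)]
18. a, w   [and-rule on 17]
Accessibility: uRv, uRw
Branch closes: a and not a both at w.
Every branch closes; the branch above is one of them.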